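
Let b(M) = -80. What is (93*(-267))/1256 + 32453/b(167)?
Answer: -5343431/12560 ≈ -425.43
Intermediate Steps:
(93*(-267))/1256 + 32453/b(167) = (93*(-267))/1256 + 32453/(-80) = -24831*1/1256 + 32453*(-1/80) = -24831/1256 - 32453/80 = -5343431/12560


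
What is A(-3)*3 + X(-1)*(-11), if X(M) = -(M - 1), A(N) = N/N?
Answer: -19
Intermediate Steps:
A(N) = 1
X(M) = 1 - M (X(M) = -(-1 + M) = 1 - M)
A(-3)*3 + X(-1)*(-11) = 1*3 + (1 - 1*(-1))*(-11) = 3 + (1 + 1)*(-11) = 3 + 2*(-11) = 3 - 22 = -19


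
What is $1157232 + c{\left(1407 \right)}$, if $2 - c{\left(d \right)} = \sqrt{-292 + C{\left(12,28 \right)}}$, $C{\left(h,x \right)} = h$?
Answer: $1157234 - 2 i \sqrt{70} \approx 1.1572 \cdot 10^{6} - 16.733 i$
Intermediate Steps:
$c{\left(d \right)} = 2 - 2 i \sqrt{70}$ ($c{\left(d \right)} = 2 - \sqrt{-292 + 12} = 2 - \sqrt{-280} = 2 - 2 i \sqrt{70}$)
$1157232 + c{\left(1407 \right)} = 1157232 + \left(2 - 2 i \sqrt{70}\right) = 1157234 - 2 i \sqrt{70}$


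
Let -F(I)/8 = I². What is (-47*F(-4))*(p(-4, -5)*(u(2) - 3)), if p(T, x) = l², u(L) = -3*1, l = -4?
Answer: -577536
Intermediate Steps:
u(L) = -3
F(I) = -8*I²
p(T, x) = 16 (p(T, x) = (-4)² = 16)
(-47*F(-4))*(p(-4, -5)*(u(2) - 3)) = (-(-376)*(-4)²)*(16*(-3 - 3)) = (-(-376)*16)*(16*(-6)) = -47*(-128)*(-96) = 6016*(-96) = -577536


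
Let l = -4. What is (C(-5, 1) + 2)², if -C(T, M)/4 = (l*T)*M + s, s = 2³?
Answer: 12100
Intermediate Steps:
s = 8
C(T, M) = -32 + 16*M*T (C(T, M) = -4*((-4*T)*M + 8) = -4*(-4*M*T + 8) = -4*(8 - 4*M*T) = -32 + 16*M*T)
(C(-5, 1) + 2)² = ((-32 + 16*1*(-5)) + 2)² = ((-32 - 80) + 2)² = (-112 + 2)² = (-110)² = 12100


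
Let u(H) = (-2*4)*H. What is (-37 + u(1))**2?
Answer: 2025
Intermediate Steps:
u(H) = -8*H
(-37 + u(1))**2 = (-37 - 8*1)**2 = (-37 - 8)**2 = (-45)**2 = 2025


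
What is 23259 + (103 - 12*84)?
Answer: 22354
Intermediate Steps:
23259 + (103 - 12*84) = 23259 + (103 - 1008) = 23259 - 905 = 22354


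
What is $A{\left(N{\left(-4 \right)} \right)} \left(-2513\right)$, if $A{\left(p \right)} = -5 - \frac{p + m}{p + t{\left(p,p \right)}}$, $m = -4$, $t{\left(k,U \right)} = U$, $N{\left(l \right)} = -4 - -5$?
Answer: $\frac{17591}{2} \approx 8795.5$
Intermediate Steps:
$N{\left(l \right)} = 1$ ($N{\left(l \right)} = -4 + 5 = 1$)
$A{\left(p \right)} = -5 - \frac{-4 + p}{2 p}$ ($A{\left(p \right)} = -5 - \frac{p - 4}{p + p} = -5 - \frac{-4 + p}{2 p}$)
$A{\left(N{\left(-4 \right)} \right)} \left(-2513\right) = \left(- \frac{11}{2} + \frac{2}{1}\right) \left(-2513\right) = \left(- \frac{11}{2} + 2 \cdot 1\right) \left(-2513\right) = \left(- \frac{11}{2} + 2\right) \left(-2513\right) = \left(- \frac{7}{2}\right) \left(-2513\right) = \frac{17591}{2}$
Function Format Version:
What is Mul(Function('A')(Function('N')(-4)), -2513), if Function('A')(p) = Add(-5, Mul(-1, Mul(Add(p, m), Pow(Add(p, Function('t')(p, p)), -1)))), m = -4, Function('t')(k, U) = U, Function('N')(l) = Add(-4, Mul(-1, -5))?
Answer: Rational(17591, 2) ≈ 8795.5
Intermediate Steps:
Function('N')(l) = 1 (Function('N')(l) = Add(-4, 5) = 1)
Function('A')(p) = Add(-5, Mul(Rational(-1, 2), Pow(p, -1), Add(-4, p))) (Function('A')(p) = Add(-5, Mul(-1, Mul(Add(p, -4), Pow(Add(p, p), -1)))) = Add(-5, Mul(-1, Mul(Add(-4, p), Pow(Mul(2, p), -1)))) = Add(-5, Mul(-1, Mul(Add(-4, p), Mul(Rational(1, 2), Pow(p, -1))))) = Add(-5, Mul(-1, Mul(Rational(1, 2), Pow(p, -1), Add(-4, p)))) = Add(-5, Mul(Rational(-1, 2), Pow(p, -1), Add(-4, p))))
Mul(Function('A')(Function('N')(-4)), -2513) = Mul(Add(Rational(-11, 2), Mul(2, Pow(1, -1))), -2513) = Mul(Add(Rational(-11, 2), Mul(2, 1)), -2513) = Mul(Add(Rational(-11, 2), 2), -2513) = Mul(Rational(-7, 2), -2513) = Rational(17591, 2)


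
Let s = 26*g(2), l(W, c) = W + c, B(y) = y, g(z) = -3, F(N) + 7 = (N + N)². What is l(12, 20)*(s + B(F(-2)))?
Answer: -2208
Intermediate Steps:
F(N) = -7 + 4*N² (F(N) = -7 + (N + N)² = -7 + (2*N)² = -7 + 4*N²)
s = -78 (s = 26*(-3) = -78)
l(12, 20)*(s + B(F(-2))) = (12 + 20)*(-78 + (-7 + 4*(-2)²)) = 32*(-78 + (-7 + 4*4)) = 32*(-78 + (-7 + 16)) = 32*(-78 + 9) = 32*(-69) = -2208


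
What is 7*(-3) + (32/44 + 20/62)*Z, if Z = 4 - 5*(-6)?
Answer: 5011/341 ≈ 14.695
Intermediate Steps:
Z = 34 (Z = 4 + 30 = 34)
7*(-3) + (32/44 + 20/62)*Z = 7*(-3) + (32/44 + 20/62)*34 = -21 + (32*(1/44) + 20*(1/62))*34 = -21 + (8/11 + 10/31)*34 = -21 + (358/341)*34 = -21 + 12172/341 = 5011/341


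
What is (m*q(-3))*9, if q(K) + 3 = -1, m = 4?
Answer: -144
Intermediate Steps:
q(K) = -4 (q(K) = -3 - 1 = -4)
(m*q(-3))*9 = (4*(-4))*9 = -16*9 = -144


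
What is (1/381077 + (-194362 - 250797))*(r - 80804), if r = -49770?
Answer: 22150554588942908/381077 ≈ 5.8126e+10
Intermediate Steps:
(1/381077 + (-194362 - 250797))*(r - 80804) = (1/381077 + (-194362 - 250797))*(-49770 - 80804) = (1/381077 - 445159)*(-130574) = -169639856242/381077*(-130574) = 22150554588942908/381077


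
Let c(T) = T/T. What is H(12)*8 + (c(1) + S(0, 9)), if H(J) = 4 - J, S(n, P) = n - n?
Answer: -63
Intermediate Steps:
S(n, P) = 0
c(T) = 1
H(12)*8 + (c(1) + S(0, 9)) = (4 - 1*12)*8 + (1 + 0) = (4 - 12)*8 + 1 = -8*8 + 1 = -64 + 1 = -63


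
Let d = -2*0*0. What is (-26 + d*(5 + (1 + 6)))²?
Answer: 676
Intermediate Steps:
d = 0 (d = 0*0 = 0)
(-26 + d*(5 + (1 + 6)))² = (-26 + 0*(5 + (1 + 6)))² = (-26 + 0*(5 + 7))² = (-26 + 0*12)² = (-26 + 0)² = (-26)² = 676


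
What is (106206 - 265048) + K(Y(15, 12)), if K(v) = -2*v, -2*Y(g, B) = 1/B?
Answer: -1906103/12 ≈ -1.5884e+5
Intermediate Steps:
Y(g, B) = -1/(2*B)
(106206 - 265048) + K(Y(15, 12)) = (106206 - 265048) - (-1)/12 = -158842 - (-1)/12 = -158842 - 2*(-1/24) = -158842 + 1/12 = -1906103/12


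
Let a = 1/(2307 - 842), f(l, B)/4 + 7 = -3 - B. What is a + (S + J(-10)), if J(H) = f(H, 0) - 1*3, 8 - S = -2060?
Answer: 2966626/1465 ≈ 2025.0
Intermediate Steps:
f(l, B) = -40 - 4*B (f(l, B) = -28 + 4*(-3 - B) = -28 + (-12 - 4*B) = -40 - 4*B)
S = 2068 (S = 8 - 1*(-2060) = 8 + 2060 = 2068)
a = 1/1465 ≈ 0.00068259
J(H) = -43 (J(H) = (-40 - 4*0) - 1*3 = (-40 + 0) - 3 = -40 - 3 = -43)
a + (S + J(-10)) = 1/1465 + (2068 - 43) = 1/1465 + 2025 = 2966626/1465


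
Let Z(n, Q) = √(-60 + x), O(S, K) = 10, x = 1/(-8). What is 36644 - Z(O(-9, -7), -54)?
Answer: 36644 - I*√962/4 ≈ 36644.0 - 7.754*I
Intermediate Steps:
x = -⅛ ≈ -0.12500
Z(n, Q) = I*√962/4 (Z(n, Q) = √(-60 - ⅛) = √(-481/8) = I*√962/4)
36644 - Z(O(-9, -7), -54) = 36644 - I*√962/4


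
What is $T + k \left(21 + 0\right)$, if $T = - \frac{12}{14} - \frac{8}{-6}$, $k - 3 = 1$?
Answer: $\frac{1774}{21} \approx 84.476$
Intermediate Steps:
$k = 4$ ($k = 3 + 1 = 4$)
$T = \frac{10}{21}$ ($T = \left(-12\right) \frac{1}{14} - - \frac{4}{3} = - \frac{6}{7} + \frac{4}{3} = \frac{10}{21} \approx 0.47619$)
$T + k \left(21 + 0\right) = \frac{10}{21} + 4 \left(21 + 0\right) = \frac{10}{21} + 4 \cdot 21 = \frac{10}{21} + 84 = \frac{1774}{21}$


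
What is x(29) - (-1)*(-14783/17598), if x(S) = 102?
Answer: 1780213/17598 ≈ 101.16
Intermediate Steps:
x(29) - (-1)*(-14783/17598) = 102 - (-1)*(-14783/17598) = 102 - (-1)*(-14783*1/17598) = 102 - (-1)*(-14783)/17598 = 102 - 1*14783/17598 = 102 - 14783/17598 = 1780213/17598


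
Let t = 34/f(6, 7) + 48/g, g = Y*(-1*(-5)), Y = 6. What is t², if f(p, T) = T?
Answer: 51076/1225 ≈ 41.695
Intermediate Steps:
g = 30 (g = 6*(-1*(-5)) = 6*5 = 30)
t = 226/35 (t = 34/7 + 48/30 = 34*(⅐) + 48*(1/30) = 34/7 + 8/5 = 226/35 ≈ 6.4571)
t² = (226/35)² = 51076/1225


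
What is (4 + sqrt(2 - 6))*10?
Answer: 40 + 20*I ≈ 40.0 + 20.0*I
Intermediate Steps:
(4 + sqrt(2 - 6))*10 = (4 + sqrt(-4))*10 = (4 + 2*I)*10 = 40 + 20*I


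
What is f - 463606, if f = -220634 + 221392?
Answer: -462848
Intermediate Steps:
f = 758
f - 463606 = 758 - 463606 = -462848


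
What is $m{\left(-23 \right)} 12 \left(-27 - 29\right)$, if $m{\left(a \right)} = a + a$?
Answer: $30912$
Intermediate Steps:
$m{\left(a \right)} = 2 a$
$m{\left(-23 \right)} 12 \left(-27 - 29\right) = 2 \left(-23\right) 12 \left(-27 - 29\right) = - 46 \cdot 12 \left(-56\right) = \left(-46\right) \left(-672\right) = 30912$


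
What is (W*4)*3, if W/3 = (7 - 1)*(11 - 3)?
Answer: 1728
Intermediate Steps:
W = 144 (W = 3*((7 - 1)*(11 - 3)) = 3*(6*8) = 3*48 = 144)
(W*4)*3 = (144*4)*3 = 576*3 = 1728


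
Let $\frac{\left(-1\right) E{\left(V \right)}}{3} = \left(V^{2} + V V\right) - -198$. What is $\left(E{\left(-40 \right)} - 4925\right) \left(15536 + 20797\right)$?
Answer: $-549318627$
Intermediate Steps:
$E{\left(V \right)} = -594 - 6 V^{2}$ ($E{\left(V \right)} = - 3 \left(\left(V^{2} + V V\right) - -198\right) = - 3 \left(\left(V^{2} + V^{2}\right) + 198\right) = - 3 \left(2 V^{2} + 198\right) = - 3 \left(198 + 2 V^{2}\right) = -594 - 6 V^{2}$)
$\left(E{\left(-40 \right)} - 4925\right) \left(15536 + 20797\right) = \left(\left(-594 - 6 \left(-40\right)^{2}\right) - 4925\right) \left(15536 + 20797\right) = \left(\left(-594 - 9600\right) - 4925\right) 36333 = \left(-10194 - 4925\right) 36333 = \left(-15119\right) 36333 = -549318627$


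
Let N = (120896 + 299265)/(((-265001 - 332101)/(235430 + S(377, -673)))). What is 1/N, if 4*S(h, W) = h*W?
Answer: -796136/96356782613 ≈ -8.2624e-6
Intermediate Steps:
S(h, W) = W*h/4 (S(h, W) = (h*W)/4 = (W*h)/4 = W*h/4)
N = -96356782613/796136 (N = (120896 + 299265)/(((-265001 - 332101)/(235430 + (¼)*(-673)*377))) = 420161/((-597102/(235430 - 253721/4))) = 420161/((-597102/687999/4)) = 420161/((-597102*4/687999)) = 420161/(-796136/229333) = 420161*(-229333/796136) = -96356782613/796136 ≈ -1.2103e+5)
1/N = 1/(-96356782613/796136) = -796136/96356782613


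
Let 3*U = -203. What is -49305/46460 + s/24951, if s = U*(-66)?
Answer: -204543739/231844692 ≈ -0.88225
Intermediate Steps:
U = -203/3 (U = (1/3)*(-203) = -203/3 ≈ -67.667)
s = 4466 (s = -203/3*(-66) = 4466)
-49305/46460 + s/24951 = -49305/46460 + 4466/24951 = -49305*1/46460 + 4466*(1/24951) = -9861/9292 + 4466/24951 = -204543739/231844692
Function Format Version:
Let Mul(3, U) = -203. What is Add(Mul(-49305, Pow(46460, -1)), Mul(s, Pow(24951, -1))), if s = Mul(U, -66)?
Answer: Rational(-204543739, 231844692) ≈ -0.88225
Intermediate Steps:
U = Rational(-203, 3) (U = Mul(Rational(1, 3), -203) = Rational(-203, 3) ≈ -67.667)
s = 4466 (s = Mul(Rational(-203, 3), -66) = 4466)
Add(Mul(-49305, Pow(46460, -1)), Mul(s, Pow(24951, -1))) = Add(Mul(-49305, Pow(46460, -1)), Mul(4466, Pow(24951, -1))) = Add(Mul(-49305, Rational(1, 46460)), Mul(4466, Rational(1, 24951))) = Add(Rational(-9861, 9292), Rational(4466, 24951)) = Rational(-204543739, 231844692)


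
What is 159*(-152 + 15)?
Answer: -21783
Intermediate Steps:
159*(-152 + 15) = 159*(-137) = -21783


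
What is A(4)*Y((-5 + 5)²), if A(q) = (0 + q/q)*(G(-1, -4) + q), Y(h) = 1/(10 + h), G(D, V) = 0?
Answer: ⅖ ≈ 0.40000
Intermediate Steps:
A(q) = q (A(q) = (0 + q/q)*(0 + q) = (0 + 1)*q = 1*q = q)
A(4)*Y((-5 + 5)²) = 4/(10 + (-5 + 5)²) = 4/(10 + 0²) = 4/(10 + 0) = 4/10 = 4*(⅒) = ⅖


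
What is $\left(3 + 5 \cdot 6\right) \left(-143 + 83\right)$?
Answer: $-1980$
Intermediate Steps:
$\left(3 + 5 \cdot 6\right) \left(-143 + 83\right) = \left(3 + 30\right) \left(-60\right) = 33 \left(-60\right) = -1980$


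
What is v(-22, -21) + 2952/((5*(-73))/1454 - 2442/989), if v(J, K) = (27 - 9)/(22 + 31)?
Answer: -224914256982/207317609 ≈ -1084.9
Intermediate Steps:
v(J, K) = 18/53
v(-22, -21) + 2952/((5*(-73))/1454 - 2442/989) = 18/53 + 2952/((5*(-73))/1454 - 2442/989) = 18/53 + 2952/(-365*1/1454 - 2442*1/989) = 18/53 + 2952/(-365/1454 - 2442/989) = 18/53 + 2952/(-3911653/1438006) = 18/53 + 2952*(-1438006/3911653) = 18/53 - 4244993712/3911653 = -224914256982/207317609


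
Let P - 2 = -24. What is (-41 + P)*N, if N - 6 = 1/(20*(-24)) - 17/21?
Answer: -52299/160 ≈ -326.87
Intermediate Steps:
P = -22 (P = 2 - 24 = -22)
N = 5811/1120 (N = 6 + (1/(20*(-24)) - 17/21) = 6 + ((1/20)*(-1/24) - 17*1/21) = 6 + (-1/480 - 17/21) = 6 - 909/1120 = 5811/1120 ≈ 5.1884)
(-41 + P)*N = (-41 - 22)*(5811/1120) = -63*5811/1120 = -52299/160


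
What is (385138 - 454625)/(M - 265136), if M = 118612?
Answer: 69487/146524 ≈ 0.47424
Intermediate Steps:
(385138 - 454625)/(M - 265136) = (385138 - 454625)/(118612 - 265136) = -69487/(-146524) = -69487*(-1/146524) = 69487/146524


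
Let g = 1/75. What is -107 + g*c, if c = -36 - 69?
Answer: -542/5 ≈ -108.40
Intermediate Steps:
g = 1/75 ≈ 0.013333
c = -105
-107 + g*c = -107 + (1/75)*(-105) = -107 - 7/5 = -542/5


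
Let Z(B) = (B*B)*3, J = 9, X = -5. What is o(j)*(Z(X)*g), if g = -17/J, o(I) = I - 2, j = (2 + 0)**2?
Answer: -850/3 ≈ -283.33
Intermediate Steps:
Z(B) = 3*B**2 (Z(B) = B**2*3 = 3*B**2)
j = 4 (j = 2**2 = 4)
o(I) = -2 + I
g = -17/9 ≈ -1.8889
o(j)*(Z(X)*g) = (-2 + 4)*((3*(-5)**2)*(-17/9)) = 2*((3*25)*(-17/9)) = 2*(75*(-17/9)) = 2*(-425/3) = -850/3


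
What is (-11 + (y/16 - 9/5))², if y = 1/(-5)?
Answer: 42025/256 ≈ 164.16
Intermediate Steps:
y = -⅕ ≈ -0.20000
(-11 + (y/16 - 9/5))² = (-11 + (-⅕/16 - 9/5))² = (-11 + (-⅕*1/16 - 9*⅕))² = (-11 + (-1/80 - 9/5))² = (-11 - 29/16)² = (-205/16)² = 42025/256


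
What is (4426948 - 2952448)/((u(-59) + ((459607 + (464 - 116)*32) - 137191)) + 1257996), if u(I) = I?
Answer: 1474500/1591489 ≈ 0.92649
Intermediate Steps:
(4426948 - 2952448)/((u(-59) + ((459607 + (464 - 116)*32) - 137191)) + 1257996) = (4426948 - 2952448)/((-59 + ((459607 + (464 - 116)*32) - 137191)) + 1257996) = 1474500/((-59 + ((459607 + 348*32) - 137191)) + 1257996) = 1474500/((-59 + ((459607 + 11136) - 137191)) + 1257996) = 1474500/((-59 + (470743 - 137191)) + 1257996) = 1474500/((-59 + 333552) + 1257996) = 1474500/(333493 + 1257996) = 1474500/1591489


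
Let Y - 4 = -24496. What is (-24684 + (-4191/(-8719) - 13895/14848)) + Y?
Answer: -6366369719849/129459712 ≈ -49176.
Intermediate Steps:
Y = -24492 (Y = 4 - 24496 = -24492)
(-24684 + (-4191/(-8719) - 13895/14848)) + Y = (-24684 + (-4191/(-8719) - 13895/14848)) - 24492 = (-24684 + (-4191*(-1/8719) - 13895*1/14848)) - 24492 = (-24684 + (4191/8719 - 13895/14848)) - 24492 = (-24684 - 58922537/129459712) - 24492 = -3195642453545/129459712 - 24492 = -6366369719849/129459712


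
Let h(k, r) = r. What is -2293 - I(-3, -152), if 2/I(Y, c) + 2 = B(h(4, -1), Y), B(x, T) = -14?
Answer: -18343/8 ≈ -2292.9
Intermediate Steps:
I(Y, c) = -⅛ (I(Y, c) = 2/(-2 - 14) = 2/(-16) = 2*(-1/16) = -⅛)
-2293 - I(-3, -152) = -2293 - 1*(-⅛) = -2293 + ⅛ = -18343/8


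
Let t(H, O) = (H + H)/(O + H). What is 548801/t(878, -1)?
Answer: 481298477/1756 ≈ 2.7409e+5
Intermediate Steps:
t(H, O) = 2*H/(H + O) (t(H, O) = (2*H)/(H + O) = 2*H/(H + O))
548801/t(878, -1) = 548801/((2*878/(878 - 1))) = 548801/((2*878/877)) = 548801/((2*878*(1/877))) = 548801/(1756/877) = 548801*(877/1756) = 481298477/1756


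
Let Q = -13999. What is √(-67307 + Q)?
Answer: 3*I*√9034 ≈ 285.14*I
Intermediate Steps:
√(-67307 + Q) = √(-67307 - 13999) = √(-81306) = 3*I*√9034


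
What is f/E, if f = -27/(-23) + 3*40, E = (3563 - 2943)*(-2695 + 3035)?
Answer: 2787/4848400 ≈ 0.00057483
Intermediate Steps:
E = 210800 (E = 620*340 = 210800)
f = 2787/23 (f = -27*(-1/23) + 120 = 27/23 + 120 = 2787/23 ≈ 121.17)
f/E = (2787/23)/210800 = (2787/23)*(1/210800) = 2787/4848400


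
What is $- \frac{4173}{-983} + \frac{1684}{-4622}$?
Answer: $\frac{8816117}{2271713} \approx 3.8808$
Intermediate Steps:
$- \frac{4173}{-983} + \frac{1684}{-4622} = \left(-4173\right) \left(- \frac{1}{983}\right) + 1684 \left(- \frac{1}{4622}\right) = \frac{4173}{983} - \frac{842}{2311} = \frac{8816117}{2271713}$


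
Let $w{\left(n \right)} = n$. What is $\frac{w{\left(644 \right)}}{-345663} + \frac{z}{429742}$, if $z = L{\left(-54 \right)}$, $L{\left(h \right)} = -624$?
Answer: $- \frac{246223780}{74272954473} \approx -0.0033151$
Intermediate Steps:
$z = -624$
$\frac{w{\left(644 \right)}}{-345663} + \frac{z}{429742} = \frac{644}{-345663} - \frac{624}{429742} = 644 \left(- \frac{1}{345663}\right) - \frac{312}{214871} = - \frac{644}{345663} - \frac{312}{214871} = - \frac{246223780}{74272954473}$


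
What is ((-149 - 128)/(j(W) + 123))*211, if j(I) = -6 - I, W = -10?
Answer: -58447/127 ≈ -460.21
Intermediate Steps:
((-149 - 128)/(j(W) + 123))*211 = ((-149 - 128)/((-6 - 1*(-10)) + 123))*211 = -277/((-6 + 10) + 123)*211 = -277/(4 + 123)*211 = -277/127*211 = -58447/127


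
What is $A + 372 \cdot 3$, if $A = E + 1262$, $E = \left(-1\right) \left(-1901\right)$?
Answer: $4279$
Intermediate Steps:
$E = 1901$
$A = 3163$ ($A = 1901 + 1262 = 3163$)
$A + 372 \cdot 3 = 3163 + 372 \cdot 3 = 3163 + 1116 = 4279$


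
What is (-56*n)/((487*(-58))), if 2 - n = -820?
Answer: 23016/14123 ≈ 1.6297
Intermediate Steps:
n = 822 (n = 2 - 1*(-820) = 2 + 820 = 822)
(-56*n)/((487*(-58))) = (-56*822)/((487*(-58))) = -46032/(-28246) = -46032*(-1/28246) = 23016/14123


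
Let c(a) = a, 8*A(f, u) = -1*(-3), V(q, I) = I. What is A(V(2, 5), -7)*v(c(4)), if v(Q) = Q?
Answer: 3/2 ≈ 1.5000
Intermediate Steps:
A(f, u) = 3/8 (A(f, u) = (-1*(-3))/8 = (1/8)*3 = 3/8)
A(V(2, 5), -7)*v(c(4)) = (3/8)*4 = 3/2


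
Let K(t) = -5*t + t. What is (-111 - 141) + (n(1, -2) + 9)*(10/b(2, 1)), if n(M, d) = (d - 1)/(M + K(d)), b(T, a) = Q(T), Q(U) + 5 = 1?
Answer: -821/3 ≈ -273.67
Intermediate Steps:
K(t) = -4*t
Q(U) = -4 (Q(U) = -5 + 1 = -4)
b(T, a) = -4
n(M, d) = (-1 + d)/(M - 4*d) (n(M, d) = (d - 1)/(M - 4*d) = (-1 + d)/(M - 4*d))
(-111 - 141) + (n(1, -2) + 9)*(10/b(2, 1)) = (-111 - 141) + ((-1 - 2)/(1 - 4*(-2)) + 9)*(10/(-4)) = -252 + (-3/(1 + 8) + 9)*(10*(-1/4)) = -252 + (-3/9 + 9)*(-5/2) = -252 + ((1/9)*(-3) + 9)*(-5/2) = -252 + (-1/3 + 9)*(-5/2) = -252 + (26/3)*(-5/2) = -252 - 65/3 = -821/3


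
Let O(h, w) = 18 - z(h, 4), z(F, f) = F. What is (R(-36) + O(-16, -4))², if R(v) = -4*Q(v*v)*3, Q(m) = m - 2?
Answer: 240064036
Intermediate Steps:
Q(m) = -2 + m
O(h, w) = 18 - h
R(v) = 24 - 12*v² (R(v) = -4*(-2 + v*v)*3 = -4*(-2 + v²)*3 = (8 - 4*v²)*3 = 24 - 12*v²)
(R(-36) + O(-16, -4))² = ((24 - 12*(-36)²) + (18 - 1*(-16)))² = ((24 - 12*1296) + (18 + 16))² = ((24 - 15552) + 34)² = (-15528 + 34)² = (-15494)² = 240064036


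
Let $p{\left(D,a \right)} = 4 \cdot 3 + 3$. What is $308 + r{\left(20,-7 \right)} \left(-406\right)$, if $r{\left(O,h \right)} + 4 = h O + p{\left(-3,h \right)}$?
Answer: $52682$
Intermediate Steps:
$p{\left(D,a \right)} = 15$ ($p{\left(D,a \right)} = 12 + 3 = 15$)
$r{\left(O,h \right)} = 11 + O h$ ($r{\left(O,h \right)} = -4 + \left(h O + 15\right) = -4 + \left(O h + 15\right) = -4 + \left(15 + O h\right) = 11 + O h$)
$308 + r{\left(20,-7 \right)} \left(-406\right) = 308 + \left(11 + 20 \left(-7\right)\right) \left(-406\right) = 308 + \left(11 - 140\right) \left(-406\right) = 308 - -52374 = 308 + 52374 = 52682$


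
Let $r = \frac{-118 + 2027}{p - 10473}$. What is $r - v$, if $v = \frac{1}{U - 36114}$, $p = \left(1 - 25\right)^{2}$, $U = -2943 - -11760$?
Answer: $- \frac{17366692}{90052803} \approx -0.19285$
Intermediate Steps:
$U = 8817$ ($U = -2943 + 11760 = 8817$)
$p = 576$ ($p = \left(-24\right)^{2} = 576$)
$v = - \frac{1}{27297}$ ($v = \frac{1}{8817 - 36114} = \frac{1}{-27297} = - \frac{1}{27297} \approx -3.6634 \cdot 10^{-5}$)
$r = - \frac{1909}{9897}$ ($r = \frac{-118 + 2027}{576 - 10473} = \frac{1909}{-9897} = 1909 \left(- \frac{1}{9897}\right) = - \frac{1909}{9897} \approx -0.19289$)
$r - v = - \frac{1909}{9897} - - \frac{1}{27297} = - \frac{1909}{9897} + \frac{1}{27297} = - \frac{17366692}{90052803}$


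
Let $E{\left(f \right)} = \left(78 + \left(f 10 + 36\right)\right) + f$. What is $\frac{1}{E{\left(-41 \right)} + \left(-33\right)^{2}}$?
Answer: $\frac{1}{752} \approx 0.0013298$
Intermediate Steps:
$E{\left(f \right)} = 114 + 11 f$ ($E{\left(f \right)} = \left(78 + \left(10 f + 36\right)\right) + f = \left(78 + \left(36 + 10 f\right)\right) + f = \left(114 + 10 f\right) + f = 114 + 11 f$)
$\frac{1}{E{\left(-41 \right)} + \left(-33\right)^{2}} = \frac{1}{\left(114 + 11 \left(-41\right)\right) + \left(-33\right)^{2}} = \frac{1}{\left(114 - 451\right) + 1089} = \frac{1}{-337 + 1089} = \frac{1}{752}$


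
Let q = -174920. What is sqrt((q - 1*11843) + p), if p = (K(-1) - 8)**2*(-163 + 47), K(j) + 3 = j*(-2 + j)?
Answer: 7*I*sqrt(3963) ≈ 440.67*I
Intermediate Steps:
K(j) = -3 + j*(-2 + j)
p = -7424 (p = ((-3 + (-1)**2 - 2*(-1)) - 8)**2*(-163 + 47) = ((-3 + 1 + 2) - 8)**2*(-116) = (0 - 8)**2*(-116) = (-8)**2*(-116) = 64*(-116) = -7424)
sqrt((q - 1*11843) + p) = sqrt((-174920 - 1*11843) - 7424) = sqrt((-174920 - 11843) - 7424) = sqrt(-186763 - 7424) = sqrt(-194187) = 7*I*sqrt(3963)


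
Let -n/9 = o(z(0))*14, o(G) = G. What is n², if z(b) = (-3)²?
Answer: 1285956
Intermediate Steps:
z(b) = 9
n = -1134 (n = -81*14 = -9*126 = -1134)
n² = (-1134)² = 1285956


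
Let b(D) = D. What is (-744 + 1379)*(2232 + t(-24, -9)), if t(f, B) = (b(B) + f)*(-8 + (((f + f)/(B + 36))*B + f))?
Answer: 1752600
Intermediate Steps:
t(f, B) = (B + f)*(-8 + f + 2*B*f/(36 + B)) (t(f, B) = (B + f)*(-8 + (((f + f)/(B + 36))*B + f)) = (B + f)*(-8 + (((2*f)/(36 + B))*B + f)) = (B + f)*(-8 + ((2*f/(36 + B))*B + f)) = (B + f)*(-8 + (2*B*f/(36 + B) + f)) = (B + f)*(-8 + (f + 2*B*f/(36 + B))) = (B + f)*(-8 + f + 2*B*f/(36 + B)))
(-744 + 1379)*(2232 + t(-24, -9)) = (-744 + 1379)*(2232 + (-288*(-9) - 288*(-24) - 8*(-9)² + 36*(-24)² + 3*(-9)*(-24)² + 3*(-24)*(-9)² + 28*(-9)*(-24))/(36 - 9)) = 635*(2232 + (2592 + 6912 - 8*81 + 36*576 + 3*(-9)*576 + 3*(-24)*81 + 6048)/27) = 635*(2232 + (2592 + 6912 - 648 + 20736 - 15552 - 5832 + 6048)/27) = 635*(2232 + (1/27)*14256) = 635*(2232 + 528) = 635*2760 = 1752600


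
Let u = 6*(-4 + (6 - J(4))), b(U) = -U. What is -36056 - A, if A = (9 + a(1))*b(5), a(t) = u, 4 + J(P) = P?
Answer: -35951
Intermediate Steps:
J(P) = -4 + P
u = 12 (u = 6*(-4 + (6 - (-4 + 4))) = 6*(-4 + (6 - 1*0)) = 6*(-4 + (6 + 0)) = 6*(-4 + 6) = 6*2 = 12)
a(t) = 12
A = -105 (A = (9 + 12)*(-1*5) = 21*(-5) = -105)
-36056 - A = -36056 - 1*(-105) = -36056 + 105 = -35951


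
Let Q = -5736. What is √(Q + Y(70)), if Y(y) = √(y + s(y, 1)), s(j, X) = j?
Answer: √(-5736 + 2*√35) ≈ 75.658*I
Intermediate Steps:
Y(y) = √2*√y (Y(y) = √(y + y) = √(2*y) = √2*√y)
√(Q + Y(70)) = √(-5736 + √2*√70) = √(-5736 + 2*√35)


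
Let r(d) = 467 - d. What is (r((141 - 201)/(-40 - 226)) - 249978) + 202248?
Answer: -6286009/133 ≈ -47263.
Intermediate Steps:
(r((141 - 201)/(-40 - 226)) - 249978) + 202248 = ((467 - (141 - 201)/(-40 - 226)) - 249978) + 202248 = ((467 - (-60)/(-266)) - 249978) + 202248 = ((467 - (-60)*(-1)/266) - 249978) + 202248 = ((467 - 1*30/133) - 249978) + 202248 = ((467 - 30/133) - 249978) + 202248 = (62081/133 - 249978) + 202248 = -33184993/133 + 202248 = -6286009/133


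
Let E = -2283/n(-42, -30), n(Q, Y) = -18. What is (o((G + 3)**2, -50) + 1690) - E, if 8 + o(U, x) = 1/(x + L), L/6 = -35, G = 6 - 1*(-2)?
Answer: 1213027/780 ≈ 1555.2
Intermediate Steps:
G = 8 (G = 6 + 2 = 8)
L = -210 (L = 6*(-35) = -210)
E = 761/6 (E = -2283/(-18) = -2283*(-1/18) = 761/6 ≈ 126.83)
o(U, x) = -8 + 1/(-210 + x) (o(U, x) = -8 + 1/(x - 210) = -8 + 1/(-210 + x))
(o((G + 3)**2, -50) + 1690) - E = ((1681 - 8*(-50))/(-210 - 50) + 1690) - 1*761/6 = ((1681 + 400)/(-260) + 1690) - 761/6 = (-1/260*2081 + 1690) - 761/6 = (-2081/260 + 1690) - 761/6 = 437319/260 - 761/6 = 1213027/780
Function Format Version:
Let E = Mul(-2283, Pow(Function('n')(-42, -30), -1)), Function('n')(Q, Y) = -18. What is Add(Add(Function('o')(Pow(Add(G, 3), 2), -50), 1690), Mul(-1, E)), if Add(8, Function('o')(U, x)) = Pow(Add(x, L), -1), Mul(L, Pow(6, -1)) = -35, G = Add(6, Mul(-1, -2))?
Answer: Rational(1213027, 780) ≈ 1555.2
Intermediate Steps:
G = 8 (G = Add(6, 2) = 8)
L = -210 (L = Mul(6, -35) = -210)
E = Rational(761, 6) (E = Mul(-2283, Pow(-18, -1)) = Mul(-2283, Rational(-1, 18)) = Rational(761, 6) ≈ 126.83)
Function('o')(U, x) = Add(-8, Pow(Add(-210, x), -1)) (Function('o')(U, x) = Add(-8, Pow(Add(x, -210), -1)) = Add(-8, Pow(Add(-210, x), -1)))
Add(Add(Function('o')(Pow(Add(G, 3), 2), -50), 1690), Mul(-1, E)) = Add(Add(Mul(Pow(Add(-210, -50), -1), Add(1681, Mul(-8, -50))), 1690), Mul(-1, Rational(761, 6))) = Add(Add(Mul(Pow(-260, -1), Add(1681, 400)), 1690), Rational(-761, 6)) = Add(Add(Mul(Rational(-1, 260), 2081), 1690), Rational(-761, 6)) = Add(Add(Rational(-2081, 260), 1690), Rational(-761, 6)) = Add(Rational(437319, 260), Rational(-761, 6)) = Rational(1213027, 780)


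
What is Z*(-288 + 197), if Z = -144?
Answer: 13104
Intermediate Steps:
Z*(-288 + 197) = -144*(-288 + 197) = -144*(-91) = 13104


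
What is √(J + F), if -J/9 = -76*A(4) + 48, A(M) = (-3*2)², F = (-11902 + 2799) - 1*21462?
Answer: I*√6373 ≈ 79.831*I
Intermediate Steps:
F = -30565 (F = -9103 - 21462 = -30565)
A(M) = 36 (A(M) = (-6)² = 36)
J = 24192 (J = -9*(-76*36 + 48) = -9*(-2736 + 48) = -9*(-2688) = 24192)
√(J + F) = √(24192 - 30565) = √(-6373) = I*√6373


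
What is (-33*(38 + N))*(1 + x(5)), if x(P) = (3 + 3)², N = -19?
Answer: -23199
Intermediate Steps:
x(P) = 36 (x(P) = 6² = 36)
(-33*(38 + N))*(1 + x(5)) = (-33*(38 - 19))*(1 + 36) = -33*19*37 = -627*37 = -23199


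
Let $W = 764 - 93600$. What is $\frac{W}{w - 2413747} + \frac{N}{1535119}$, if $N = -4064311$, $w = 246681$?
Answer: $- \frac{4332557937021}{1663352095427} \approx -2.6047$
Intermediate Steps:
$W = -92836$ ($W = 764 - 93600 = -92836$)
$\frac{W}{w - 2413747} + \frac{N}{1535119} = - \frac{92836}{246681 - 2413747} - \frac{4064311}{1535119} = - \frac{92836}{-2167066} - \frac{4064311}{1535119} = \left(-92836\right) \left(- \frac{1}{2167066}\right) - \frac{4064311}{1535119} = \frac{46418}{1083533} - \frac{4064311}{1535119} = - \frac{4332557937021}{1663352095427}$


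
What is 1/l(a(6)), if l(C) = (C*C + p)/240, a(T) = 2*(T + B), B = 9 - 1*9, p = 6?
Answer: 8/5 ≈ 1.6000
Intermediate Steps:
B = 0 (B = 9 - 9 = 0)
a(T) = 2*T (a(T) = 2*(T + 0) = 2*T)
l(C) = 1/40 + C**2/240 (l(C) = (C*C + 6)/240 = (C**2 + 6)*(1/240) = (6 + C**2)*(1/240) = 1/40 + C**2/240)
1/l(a(6)) = 1/(1/40 + (2*6)**2/240) = 1/(1/40 + (1/240)*12**2) = 1/(1/40 + (1/240)*144) = 1/(1/40 + 3/5) = 1/(5/8) = 8/5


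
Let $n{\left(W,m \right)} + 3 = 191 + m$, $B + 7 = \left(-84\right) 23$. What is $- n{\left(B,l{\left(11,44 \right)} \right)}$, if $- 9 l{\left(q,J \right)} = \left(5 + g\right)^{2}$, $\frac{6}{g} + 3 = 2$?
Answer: $- \frac{1691}{9} \approx -187.89$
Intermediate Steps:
$g = -6$ ($g = \frac{6}{-3 + 2} = \frac{6}{-1} = 6 \left(-1\right) = -6$)
$l{\left(q,J \right)} = - \frac{1}{9}$ ($l{\left(q,J \right)} = - \frac{\left(5 - 6\right)^{2}}{9} = - \frac{\left(-1\right)^{2}}{9} = \left(- \frac{1}{9}\right) 1 = - \frac{1}{9}$)
$B = -1939$ ($B = -7 - 1932 = -1939$)
$n{\left(W,m \right)} = 188 + m$ ($n{\left(W,m \right)} = -3 + \left(191 + m\right) = 188 + m$)
$- n{\left(B,l{\left(11,44 \right)} \right)} = - (188 - \frac{1}{9}) = \left(-1\right) \frac{1691}{9} = - \frac{1691}{9}$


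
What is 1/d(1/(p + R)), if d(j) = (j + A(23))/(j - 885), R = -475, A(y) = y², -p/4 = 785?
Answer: -15838/9467 ≈ -1.6730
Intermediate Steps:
p = -3140 (p = -4*785 = -3140)
d(j) = (529 + j)/(-885 + j) (d(j) = (j + 23²)/(j - 885) = (j + 529)/(-885 + j) = (529 + j)/(-885 + j))
1/d(1/(p + R)) = 1/((529 + 1/(-3140 - 475))/(-885 + 1/(-3140 - 475))) = 1/((529 + 1/(-3615))/(-885 + 1/(-3615))) = 1/((529 - 1/3615)/(-885 - 1/3615)) = 1/((1912334/3615)/(-3199276/3615)) = 1/(-3615/3199276*1912334/3615) = 1/(-9467/15838) = -15838/9467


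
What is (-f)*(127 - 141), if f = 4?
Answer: 56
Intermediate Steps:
(-f)*(127 - 141) = (-1*4)*(127 - 141) = -4*(-14) = 56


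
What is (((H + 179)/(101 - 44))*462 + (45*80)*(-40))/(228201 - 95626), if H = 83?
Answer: -2695652/2518925 ≈ -1.0702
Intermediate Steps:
(((H + 179)/(101 - 44))*462 + (45*80)*(-40))/(228201 - 95626) = (((83 + 179)/(101 - 44))*462 + (45*80)*(-40))/(228201 - 95626) = ((262/57)*462 + 3600*(-40))/132575 = ((262*(1/57))*462 - 144000)*(1/132575) = ((262/57)*462 - 144000)*(1/132575) = (40348/19 - 144000)*(1/132575) = -2695652/19*1/132575 = -2695652/2518925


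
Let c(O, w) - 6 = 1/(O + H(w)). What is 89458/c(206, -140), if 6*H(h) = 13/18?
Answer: 995712269/66837 ≈ 14898.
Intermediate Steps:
H(h) = 13/108 (H(h) = (13/18)/6 = (13*(1/18))/6 = (1/6)*(13/18) = 13/108)
c(O, w) = 6 + 1/(13/108 + O) (c(O, w) = 6 + 1/(O + 13/108) = 6 + 1/(13/108 + O))
89458/c(206, -140) = 89458/((6*(31 + 108*206)/(13 + 108*206))) = 89458/((6*(31 + 22248)/(13 + 22248))) = 89458/((6*22279/22261)) = 89458/((6*(1/22261)*22279)) = 89458/(133674/22261) = 89458*(22261/133674) = 995712269/66837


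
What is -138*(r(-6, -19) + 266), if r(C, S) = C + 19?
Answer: -38502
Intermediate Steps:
r(C, S) = 19 + C
-138*(r(-6, -19) + 266) = -138*((19 - 6) + 266) = -138*(13 + 266) = -138*279 = -38502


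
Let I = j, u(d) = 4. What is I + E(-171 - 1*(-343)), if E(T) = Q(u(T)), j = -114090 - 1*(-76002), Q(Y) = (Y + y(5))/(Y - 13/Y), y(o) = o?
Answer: -38076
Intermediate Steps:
Q(Y) = (5 + Y)/(Y - 13/Y) (Q(Y) = (Y + 5)/(Y - 13/Y) = (5 + Y)/(Y - 13/Y))
j = -38088 (j = -114090 + 76002 = -38088)
E(T) = 12 (E(T) = 4*(5 + 4)/(-13 + 4**2) = 4*9/(-13 + 16) = 4*9/3 = 4*(1/3)*9 = 12)
I = -38088
I + E(-171 - 1*(-343)) = -38088 + 12 = -38076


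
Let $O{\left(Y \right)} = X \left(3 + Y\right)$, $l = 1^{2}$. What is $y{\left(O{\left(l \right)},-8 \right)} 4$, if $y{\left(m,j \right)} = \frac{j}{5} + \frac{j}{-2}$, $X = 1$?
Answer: $\frac{48}{5} \approx 9.6$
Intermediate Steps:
$l = 1$
$O{\left(Y \right)} = 3 + Y$ ($O{\left(Y \right)} = 1 \left(3 + Y\right) = 3 + Y$)
$y{\left(m,j \right)} = - \frac{3 j}{10}$ ($y{\left(m,j \right)} = j \frac{1}{5} + j \left(- \frac{1}{2}\right) = \frac{j}{5} - \frac{j}{2} = - \frac{3 j}{10}$)
$y{\left(O{\left(l \right)},-8 \right)} 4 = \left(- \frac{3}{10}\right) \left(-8\right) 4 = \frac{12}{5} \cdot 4 = \frac{48}{5}$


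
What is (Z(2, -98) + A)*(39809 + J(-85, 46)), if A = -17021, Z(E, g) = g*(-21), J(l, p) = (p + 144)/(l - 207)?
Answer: -86965240297/146 ≈ -5.9565e+8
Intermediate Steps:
J(l, p) = (144 + p)/(-207 + l)
Z(E, g) = -21*g
(Z(2, -98) + A)*(39809 + J(-85, 46)) = (-21*(-98) - 17021)*(39809 + (144 + 46)/(-207 - 85)) = (2058 - 17021)*(39809 + 190/(-292)) = -14963*(39809 - 1/292*190) = -14963*(39809 - 95/146) = -14963*5812019/146 = -86965240297/146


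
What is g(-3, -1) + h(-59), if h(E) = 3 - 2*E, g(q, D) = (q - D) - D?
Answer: 120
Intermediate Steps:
g(q, D) = q - 2*D
g(-3, -1) + h(-59) = (-3 - 2*(-1)) + (3 - 2*(-59)) = (-3 + 2) + (3 + 118) = -1 + 121 = 120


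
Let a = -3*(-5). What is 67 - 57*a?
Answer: -788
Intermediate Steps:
a = 15
67 - 57*a = 67 - 57*15 = 67 - 855 = -788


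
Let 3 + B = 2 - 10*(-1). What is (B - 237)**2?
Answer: 51984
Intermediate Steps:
B = 9 (B = -3 + (2 - 10*(-1)) = -3 + (2 + 10) = -3 + 12 = 9)
(B - 237)**2 = (9 - 237)**2 = (-228)**2 = 51984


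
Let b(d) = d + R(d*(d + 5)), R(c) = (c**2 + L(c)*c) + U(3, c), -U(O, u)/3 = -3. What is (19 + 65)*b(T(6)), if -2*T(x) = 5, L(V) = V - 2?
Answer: 16317/2 ≈ 8158.5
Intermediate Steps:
L(V) = -2 + V
U(O, u) = 9 (U(O, u) = -3*(-3) = 9)
T(x) = -5/2 (T(x) = -1/2*5 = -5/2)
R(c) = 9 + c**2 + c*(-2 + c) (R(c) = (c**2 + (-2 + c)*c) + 9 = (c**2 + c*(-2 + c)) + 9 = 9 + c**2 + c*(-2 + c))
b(d) = 9 + d + d**2*(5 + d)**2 + d*(-2 + d*(5 + d))*(5 + d) (b(d) = d + (9 + (d*(d + 5))**2 + (d*(d + 5))*(-2 + d*(d + 5))) = d + (9 + (d*(5 + d))**2 + (d*(5 + d))*(-2 + d*(5 + d))) = d + (9 + d**2*(5 + d)**2 + d*(-2 + d*(5 + d))*(5 + d)) = 9 + d + d**2*(5 + d)**2 + d*(-2 + d*(5 + d))*(5 + d))
(19 + 65)*b(T(6)) = (19 + 65)*(9 - 9*(-5/2) + 2*(-5/2)**4 + 20*(-5/2)**3 + 48*(-5/2)**2) = 84*(9 + 45/2 + 2*(625/16) + 20*(-125/8) + 48*(25/4)) = 84*(9 + 45/2 + 625/8 - 625/2 + 300) = 84*(777/8) = 16317/2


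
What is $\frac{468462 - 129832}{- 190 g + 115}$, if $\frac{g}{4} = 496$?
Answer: $- \frac{67726}{75369} \approx -0.89859$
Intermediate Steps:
$g = 1984$ ($g = 4 \cdot 496 = 1984$)
$\frac{468462 - 129832}{- 190 g + 115} = \frac{468462 - 129832}{\left(-190\right) 1984 + 115} = \frac{468462 - 129832}{-376960 + 115} = \frac{338630}{-376845} = 338630 \left(- \frac{1}{376845}\right) = - \frac{67726}{75369}$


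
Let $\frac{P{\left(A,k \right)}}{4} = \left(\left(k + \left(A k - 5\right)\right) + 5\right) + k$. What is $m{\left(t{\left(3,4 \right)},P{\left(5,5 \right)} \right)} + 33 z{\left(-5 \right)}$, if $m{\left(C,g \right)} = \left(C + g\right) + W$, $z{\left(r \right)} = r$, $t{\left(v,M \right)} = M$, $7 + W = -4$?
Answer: $-32$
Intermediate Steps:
$W = -11$ ($W = -7 - 4 = -11$)
$P{\left(A,k \right)} = 8 k + 4 A k$ ($P{\left(A,k \right)} = 4 \left(\left(\left(k + \left(A k - 5\right)\right) + 5\right) + k\right) = 4 \left(\left(\left(k + \left(-5 + A k\right)\right) + 5\right) + k\right) = 4 \left(\left(\left(-5 + k + A k\right) + 5\right) + k\right) = 4 \left(\left(k + A k\right) + k\right) = 4 \left(2 k + A k\right) = 8 k + 4 A k$)
$m{\left(C,g \right)} = -11 + C + g$ ($m{\left(C,g \right)} = \left(C + g\right) - 11 = -11 + C + g$)
$m{\left(t{\left(3,4 \right)},P{\left(5,5 \right)} \right)} + 33 z{\left(-5 \right)} = \left(-11 + 4 + 4 \cdot 5 \left(2 + 5\right)\right) + 33 \left(-5\right) = \left(-11 + 4 + 4 \cdot 5 \cdot 7\right) - 165 = \left(-11 + 4 + 140\right) - 165 = 133 - 165 = -32$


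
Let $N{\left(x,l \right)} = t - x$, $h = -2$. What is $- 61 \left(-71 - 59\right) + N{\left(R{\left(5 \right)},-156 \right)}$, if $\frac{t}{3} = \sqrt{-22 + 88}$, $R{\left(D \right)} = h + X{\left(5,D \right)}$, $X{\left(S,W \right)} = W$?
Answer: $7927 + 3 \sqrt{66} \approx 7951.4$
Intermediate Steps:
$R{\left(D \right)} = -2 + D$
$t = 3 \sqrt{66}$ ($t = 3 \sqrt{-22 + 88} = 3 \sqrt{66} \approx 24.372$)
$N{\left(x,l \right)} = - x + 3 \sqrt{66}$ ($N{\left(x,l \right)} = 3 \sqrt{66} - x = - x + 3 \sqrt{66}$)
$- 61 \left(-71 - 59\right) + N{\left(R{\left(5 \right)},-156 \right)} = - 61 \left(-71 - 59\right) + \left(- (-2 + 5) + 3 \sqrt{66}\right) = \left(-61\right) \left(-130\right) + \left(\left(-1\right) 3 + 3 \sqrt{66}\right) = 7930 - \left(3 - 3 \sqrt{66}\right) = 7927 + 3 \sqrt{66}$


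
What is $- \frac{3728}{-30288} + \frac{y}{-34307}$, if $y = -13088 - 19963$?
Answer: $\frac{70559074}{64943151} \approx 1.0865$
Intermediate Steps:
$y = -33051$
$- \frac{3728}{-30288} + \frac{y}{-34307} = - \frac{3728}{-30288} - \frac{33051}{-34307} = \left(-3728\right) \left(- \frac{1}{30288}\right) - - \frac{33051}{34307} = \frac{233}{1893} + \frac{33051}{34307} = \frac{70559074}{64943151}$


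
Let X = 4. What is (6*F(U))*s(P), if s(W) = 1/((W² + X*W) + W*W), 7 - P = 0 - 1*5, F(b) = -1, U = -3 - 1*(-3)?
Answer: -1/56 ≈ -0.017857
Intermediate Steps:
U = 0 (U = -3 + 3 = 0)
P = 12 (P = 7 - (0 - 1*5) = 7 - (0 - 5) = 7 - 1*(-5) = 7 + 5 = 12)
s(W) = 1/(2*W² + 4*W) (s(W) = 1/((W² + 4*W) + W*W) = 1/((W² + 4*W) + W²) = 1/(2*W² + 4*W))
(6*F(U))*s(P) = (6*(-1))*((½)/(12*(2 + 12))) = -3/(12*14) = -6*1/336 = -1/56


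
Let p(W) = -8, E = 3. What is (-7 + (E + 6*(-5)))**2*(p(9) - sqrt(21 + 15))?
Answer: -16184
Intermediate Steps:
(-7 + (E + 6*(-5)))**2*(p(9) - sqrt(21 + 15)) = (-7 + (3 + 6*(-5)))**2*(-8 - sqrt(21 + 15)) = (-7 + (3 - 30))**2*(-8 - sqrt(36)) = (-7 - 27)**2*(-8 - 1*6) = (-34)**2*(-8 - 6) = 1156*(-14) = -16184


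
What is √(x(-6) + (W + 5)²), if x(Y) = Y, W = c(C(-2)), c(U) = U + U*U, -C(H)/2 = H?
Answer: √619 ≈ 24.880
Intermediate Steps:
C(H) = -2*H
c(U) = U + U²
W = 20 (W = (-2*(-2))*(1 - 2*(-2)) = 4*(1 + 4) = 4*5 = 20)
√(x(-6) + (W + 5)²) = √(-6 + (20 + 5)²) = √(-6 + 25²) = √(-6 + 625) = √619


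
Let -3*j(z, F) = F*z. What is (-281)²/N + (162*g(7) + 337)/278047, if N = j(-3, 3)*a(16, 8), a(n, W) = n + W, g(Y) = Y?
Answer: 21954975079/20019384 ≈ 1096.7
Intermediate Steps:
a(n, W) = W + n
j(z, F) = -F*z/3
N = 72 (N = (-⅓*3*(-3))*(8 + 16) = 3*24 = 72)
(-281)²/N + (162*g(7) + 337)/278047 = (-281)²/72 + (162*7 + 337)/278047 = 78961*(1/72) + (1134 + 337)*(1/278047) = 78961/72 + 1471*(1/278047) = 78961/72 + 1471/278047 = 21954975079/20019384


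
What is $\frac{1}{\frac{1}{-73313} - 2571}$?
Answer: $- \frac{73313}{188487724} \approx -0.00038895$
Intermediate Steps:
$\frac{1}{\frac{1}{-73313} - 2571} = \frac{1}{- \frac{1}{73313} - 2571} = \frac{1}{- \frac{188487724}{73313}} = - \frac{73313}{188487724}$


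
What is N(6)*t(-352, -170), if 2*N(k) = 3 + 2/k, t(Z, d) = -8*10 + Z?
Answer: -720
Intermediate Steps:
t(Z, d) = -80 + Z
N(k) = 3/2 + 1/k (N(k) = (3 + 2/k)/2 = 3/2 + 1/k)
N(6)*t(-352, -170) = (3/2 + 1/6)*(-80 - 352) = (3/2 + 1/6)*(-432) = (5/3)*(-432) = -720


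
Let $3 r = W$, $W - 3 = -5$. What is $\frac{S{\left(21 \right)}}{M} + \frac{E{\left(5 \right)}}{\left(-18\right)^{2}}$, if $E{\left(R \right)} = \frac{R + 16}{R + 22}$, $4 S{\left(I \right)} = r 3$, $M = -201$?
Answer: $\frac{955}{195372} \approx 0.0048881$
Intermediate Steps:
$W = -2$ ($W = 3 - 5 = -2$)
$r = - \frac{2}{3}$ ($r = \frac{1}{3} \left(-2\right) = - \frac{2}{3} \approx -0.66667$)
$S{\left(I \right)} = - \frac{1}{2}$ ($S{\left(I \right)} = \frac{\left(- \frac{2}{3}\right) 3}{4} = \frac{1}{4} \left(-2\right) = - \frac{1}{2}$)
$E{\left(R \right)} = \frac{16 + R}{22 + R}$
$\frac{S{\left(21 \right)}}{M} + \frac{E{\left(5 \right)}}{\left(-18\right)^{2}} = - \frac{1}{2 \left(-201\right)} + \frac{\frac{1}{22 + 5} \left(16 + 5\right)}{\left(-18\right)^{2}} = \left(- \frac{1}{2}\right) \left(- \frac{1}{201}\right) + \frac{\frac{1}{27} \cdot 21}{324} = \frac{1}{402} + \frac{1}{27} \cdot 21 \cdot \frac{1}{324} = \frac{1}{402} + \frac{7}{9} \cdot \frac{1}{324} = \frac{1}{402} + \frac{7}{2916} = \frac{955}{195372}$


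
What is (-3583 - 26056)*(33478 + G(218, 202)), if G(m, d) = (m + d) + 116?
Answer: -1008140946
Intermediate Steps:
G(m, d) = 116 + d + m (G(m, d) = (d + m) + 116 = 116 + d + m)
(-3583 - 26056)*(33478 + G(218, 202)) = (-3583 - 26056)*(33478 + (116 + 202 + 218)) = -29639*(33478 + 536) = -29639*34014 = -1008140946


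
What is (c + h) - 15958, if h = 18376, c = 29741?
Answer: 32159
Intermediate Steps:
(c + h) - 15958 = (29741 + 18376) - 15958 = 48117 - 15958 = 32159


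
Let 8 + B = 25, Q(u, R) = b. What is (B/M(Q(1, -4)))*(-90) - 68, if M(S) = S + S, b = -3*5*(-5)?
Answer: -391/5 ≈ -78.200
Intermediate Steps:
b = 75 (b = -15*(-5) = 75)
Q(u, R) = 75
B = 17 (B = -8 + 25 = 17)
M(S) = 2*S
(B/M(Q(1, -4)))*(-90) - 68 = (17/((2*75)))*(-90) - 68 = (17/150)*(-90) - 68 = -51/5 - 68 = -391/5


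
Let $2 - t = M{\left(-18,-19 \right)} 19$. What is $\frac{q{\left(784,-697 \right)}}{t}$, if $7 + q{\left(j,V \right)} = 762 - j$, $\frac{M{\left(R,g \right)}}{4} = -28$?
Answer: $- \frac{29}{2130} \approx -0.013615$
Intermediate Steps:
$M{\left(R,g \right)} = -112$ ($M{\left(R,g \right)} = 4 \left(-28\right) = -112$)
$q{\left(j,V \right)} = 755 - j$ ($q{\left(j,V \right)} = -7 - \left(-762 + j\right) = 755 - j$)
$t = 2130$ ($t = 2 - \left(-112\right) 19 = 2 - -2128 = 2 + 2128 = 2130$)
$\frac{q{\left(784,-697 \right)}}{t} = \frac{755 - 784}{2130} = \left(755 - 784\right) \frac{1}{2130} = \left(-29\right) \frac{1}{2130} = - \frac{29}{2130}$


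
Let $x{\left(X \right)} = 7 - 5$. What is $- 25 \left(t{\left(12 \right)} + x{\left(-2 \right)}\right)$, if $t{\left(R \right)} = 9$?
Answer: $-275$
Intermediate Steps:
$x{\left(X \right)} = 2$ ($x{\left(X \right)} = 7 - 5 = 2$)
$- 25 \left(t{\left(12 \right)} + x{\left(-2 \right)}\right) = - 25 \left(9 + 2\right) = \left(-25\right) 11 = -275$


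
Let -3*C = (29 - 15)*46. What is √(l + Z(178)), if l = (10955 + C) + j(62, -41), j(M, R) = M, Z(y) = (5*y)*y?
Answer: √1523001/3 ≈ 411.37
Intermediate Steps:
Z(y) = 5*y²
C = -644/3 (C = -(29 - 15)*46/3 = -14*46/3 = -⅓*644 = -644/3 ≈ -214.67)
l = 32407/3 (l = (10955 - 644/3) + 62 = 32221/3 + 62 = 32407/3 ≈ 10802.)
√(l + Z(178)) = √(32407/3 + 5*178²) = √(32407/3 + 5*31684) = √(32407/3 + 158420) = √(507667/3) = √1523001/3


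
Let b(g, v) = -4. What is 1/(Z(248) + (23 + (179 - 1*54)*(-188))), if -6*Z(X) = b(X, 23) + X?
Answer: -3/70553 ≈ -4.2521e-5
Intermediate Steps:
Z(X) = ⅔ - X/6 (Z(X) = -(-4 + X)/6 = ⅔ - X/6)
1/(Z(248) + (23 + (179 - 1*54)*(-188))) = 1/((⅔ - ⅙*248) + (23 + (179 - 1*54)*(-188))) = 1/((⅔ - 124/3) + (23 + (179 - 54)*(-188))) = 1/(-122/3 + (23 + 125*(-188))) = 1/(-122/3 + (23 - 23500)) = 1/(-122/3 - 23477) = 1/(-70553/3) = -3/70553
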